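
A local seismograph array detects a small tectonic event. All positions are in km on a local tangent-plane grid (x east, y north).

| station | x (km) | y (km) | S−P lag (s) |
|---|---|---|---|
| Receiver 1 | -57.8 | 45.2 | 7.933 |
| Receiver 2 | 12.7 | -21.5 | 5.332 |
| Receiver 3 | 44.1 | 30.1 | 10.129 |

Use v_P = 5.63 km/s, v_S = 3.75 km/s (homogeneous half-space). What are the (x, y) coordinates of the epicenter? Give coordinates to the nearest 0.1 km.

-43.3 km east, -42.7 km north

Distance from S−P lag: d = Δt · v_P v_S / (v_P − v_S) = Δt · (5.63·3.75)/(5.63−3.75) ≈ 11.2301·Δt.
So d_Receiver 1 = 89.09, d_Receiver 2 = 59.88, d_Receiver 3 = 113.75 km.
Circle about each station: (x + 57.8)² + (y − 45.2)² = 89.09²; (x − 12.7)² + (y + 21.5)² = 59.88²; (x − 44.1)² + (y − 30.1)² = 113.75².
Subtracting the Receiver 1 equation from the Receiver 2 and Receiver 3 equations removes the quadratic terms:
141.0 x − 133.4 y = -408.93
203.8 x − 30.2 y = -7535.09
Solving the 2×2 system: x ≈ -43.3, y ≈ -42.7 km.
Check against Receiver 1 (with the unrounded x, y): √((x + 57.8)²+(y − 45.2)²) = 89.09 ≈ 89.09 km. ✓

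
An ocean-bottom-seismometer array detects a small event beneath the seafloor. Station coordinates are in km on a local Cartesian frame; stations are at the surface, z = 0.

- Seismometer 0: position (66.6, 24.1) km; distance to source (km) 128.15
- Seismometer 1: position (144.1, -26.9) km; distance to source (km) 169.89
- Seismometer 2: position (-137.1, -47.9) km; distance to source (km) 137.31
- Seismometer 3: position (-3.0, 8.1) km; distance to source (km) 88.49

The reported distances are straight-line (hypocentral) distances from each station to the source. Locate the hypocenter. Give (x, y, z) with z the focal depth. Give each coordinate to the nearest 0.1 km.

(-12.7, -58.8, 57.1)

Each station gives a sphere (x−x_i)² + (y−y_i)² + z² = d_i² (stations at z=0).
Subtracting the Seismometer 0 sphere from Seismometer 1 and Seismometer 2: z² cancels, leaving linear equations in x and y:
155.0 x − 102.0 y = 4031.86
-407.4 x − 144.0 y = 13642.84
Solving: x ≈ -12.696, y ≈ -58.822 km (keep extra digits for the depth step; rounded: -12.7, -58.8).
Then from the Seismometer 0 sphere: z² = 128.15² − (x − 66.6)² − (y − 24.1)² with x = -12.696, y = -58.822, so z ≈ 57.083 ≈ 57.1 km.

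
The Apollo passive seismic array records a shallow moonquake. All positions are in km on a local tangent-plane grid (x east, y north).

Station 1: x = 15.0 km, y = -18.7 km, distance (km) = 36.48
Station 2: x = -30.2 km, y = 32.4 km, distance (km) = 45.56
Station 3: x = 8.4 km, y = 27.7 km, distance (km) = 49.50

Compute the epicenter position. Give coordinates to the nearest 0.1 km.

-20.9 km east, -12.2 km north

Circle about each station: (x − 15.0)² + (y + 18.7)² = 36.48²; (x + 30.2)² + (y − 32.4)² = 45.56²; (x − 8.4)² + (y − 27.7)² = 49.50².
Subtracting the Station 1 equation from the Station 2 and Station 3 equations removes the quadratic terms:
-90.4 x + 102.2 y = 642.19
-13.2 x + 92.8 y = -856.30
Solving the 2×2 system: x ≈ -20.9, y ≈ -12.2 km.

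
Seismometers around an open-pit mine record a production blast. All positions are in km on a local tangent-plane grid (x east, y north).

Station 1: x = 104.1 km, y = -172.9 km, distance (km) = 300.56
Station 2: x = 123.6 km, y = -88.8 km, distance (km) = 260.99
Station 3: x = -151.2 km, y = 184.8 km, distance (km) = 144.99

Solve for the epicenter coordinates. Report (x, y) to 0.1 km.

Circle about each station: (x − 104.1)² + (y + 172.9)² = 300.56²; (x − 123.6)² + (y + 88.8)² = 260.99²; (x + 151.2)² + (y − 184.8)² = 144.99².
Subtracting pairs of circle equations eliminates x²+y² and gives linear equations (the radical axes):
39.0 x + 168.2 y = 4651.71
-510.6 x + 715.4 y = 85595.47
Solving the 2×2 system: x ≈ -97.3, y ≈ 50.2 km.
Check against Station 1 (with the unrounded x, y): √((x − 104.1)²+(y + 172.9)²) = 300.56 ≈ 300.56 km. ✓

x ≈ -97.3 km, y ≈ 50.2 km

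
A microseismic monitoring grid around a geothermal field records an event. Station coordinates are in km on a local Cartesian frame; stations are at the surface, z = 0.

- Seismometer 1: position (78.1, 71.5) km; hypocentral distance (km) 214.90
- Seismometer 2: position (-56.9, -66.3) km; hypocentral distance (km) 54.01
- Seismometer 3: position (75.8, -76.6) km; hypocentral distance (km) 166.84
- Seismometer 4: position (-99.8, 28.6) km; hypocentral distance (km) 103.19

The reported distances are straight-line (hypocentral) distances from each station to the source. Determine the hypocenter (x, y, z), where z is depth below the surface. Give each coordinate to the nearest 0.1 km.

(-83.7, -62.0, 46.7)

Each station gives a sphere (x−x_i)² + (y−y_i)² + z² = d_i² (stations at z=0).
Subtracting the Seismometer 1 sphere from Seismometer 2 and Seismometer 3: z² cancels, leaving linear equations in x and y:
-270.0 x − 275.6 y = 39686.37
-4.6 x − 296.2 y = 18747.76
Solving: x ≈ -83.706, y ≈ -61.994 km (keep extra digits for the depth step; rounded: -83.7, -62.0).
Then from the Seismometer 1 sphere: z² = 214.90² − (x − 78.1)² − (y − 71.5)² with x = -83.706, y = -61.994, so z ≈ 46.692 ≈ 46.7 km.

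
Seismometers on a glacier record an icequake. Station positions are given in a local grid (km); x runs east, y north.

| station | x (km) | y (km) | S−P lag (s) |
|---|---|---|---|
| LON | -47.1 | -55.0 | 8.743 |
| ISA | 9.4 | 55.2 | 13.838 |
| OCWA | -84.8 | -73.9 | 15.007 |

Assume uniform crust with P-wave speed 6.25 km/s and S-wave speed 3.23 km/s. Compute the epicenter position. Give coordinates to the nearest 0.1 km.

Distance from S−P lag: d = Δt · v_P v_S / (v_P − v_S) = Δt · (6.25·3.23)/(6.25−3.23) ≈ 6.6846·Δt.
So d_LON = 58.44, d_ISA = 92.50, d_OCWA = 100.32 km.
Circle about each station: (x + 47.1)² + (y + 55.0)² = 58.44²; (x − 9.4)² + (y − 55.2)² = 92.50²; (x + 84.8)² + (y + 73.9)² = 100.32².
Subtracting the LON equation from the ISA and OCWA equations removes the quadratic terms:
113.0 x + 220.4 y = -7249.03
-75.4 x − 37.8 y = 759.97
Solving the 2×2 system: x ≈ 8.6, y ≈ -37.3 km.

8.6 km east, -37.3 km north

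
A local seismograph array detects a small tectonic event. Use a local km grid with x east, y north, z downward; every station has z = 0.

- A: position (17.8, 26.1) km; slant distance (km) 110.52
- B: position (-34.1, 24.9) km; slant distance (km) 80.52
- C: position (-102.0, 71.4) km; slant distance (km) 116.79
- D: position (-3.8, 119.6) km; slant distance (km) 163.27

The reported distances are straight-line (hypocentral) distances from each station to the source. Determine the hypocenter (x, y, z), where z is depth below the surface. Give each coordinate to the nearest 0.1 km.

Each station gives a sphere (x−x_i)² + (y−y_i)² + z² = d_i² (stations at z=0).
Subtracting the A sphere from B and C: z² cancels, leaving linear equations in x and y:
-103.8 x − 2.4 y = 6515.97
-239.6 x + 90.6 y = 13078.68
Solving: x ≈ -62.302, y ≈ -20.408 km (keep extra digits for the depth step; rounded: -62.3, -20.4).
Then from the A sphere: z² = 110.52² − (x − 17.8)² − (y − 26.1)² with x = -62.302, y = -20.408, so z ≈ 60.294 ≈ 60.3 km.

(-62.3, -20.4, 60.3)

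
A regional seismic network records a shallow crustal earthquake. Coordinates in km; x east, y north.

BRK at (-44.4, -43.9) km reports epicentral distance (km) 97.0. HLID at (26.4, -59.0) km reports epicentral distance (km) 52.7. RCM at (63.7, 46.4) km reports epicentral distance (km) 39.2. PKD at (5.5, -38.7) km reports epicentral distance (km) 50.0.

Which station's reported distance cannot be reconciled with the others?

RCM

Solve using three stations at a time. Using BRK, HLID, PKD (subtract circle equations pairwise → linear system) gives (x, y) ≈ (46.6, -10.5).
Distances from that point to each station vs reported:
  BRK: calculated 96.9 vs reported 97.0 → residual 0.1 km
  HLID: calculated 52.5 vs reported 52.7 → residual 0.2 km
  RCM: calculated 59.4 vs reported 39.2 → residual 20.2 km
  PKD: calculated 49.8 vs reported 50.0 → residual 0.2 km
BRK, HLID, PKD are mutually consistent (residuals ≈ 0); RCM is off by 20.2 km.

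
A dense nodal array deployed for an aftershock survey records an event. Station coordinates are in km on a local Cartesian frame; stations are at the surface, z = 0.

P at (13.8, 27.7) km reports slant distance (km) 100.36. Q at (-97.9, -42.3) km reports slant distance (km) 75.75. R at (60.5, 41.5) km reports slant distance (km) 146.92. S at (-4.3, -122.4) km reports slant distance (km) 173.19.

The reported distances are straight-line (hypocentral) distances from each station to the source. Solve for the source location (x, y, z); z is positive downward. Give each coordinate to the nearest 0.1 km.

(-84.7, 29.8, 19.1)

Each station gives a sphere (x−x_i)² + (y−y_i)² + z² = d_i² (stations at z=0).
Subtracting the P sphere from Q and R: z² cancels, leaving linear equations in x and y:
-223.4 x − 140.0 y = 14750.04
93.4 x + 27.6 y = -7088.59
Solving: x ≈ -84.702, y ≈ 29.802 km (keep extra digits for the depth step; rounded: -84.7, 29.8).
Then from the P sphere: z² = 100.36² − (x − 13.8)² − (y − 27.7)² with x = -84.702, y = 29.802, so z ≈ 19.107 ≈ 19.1 km.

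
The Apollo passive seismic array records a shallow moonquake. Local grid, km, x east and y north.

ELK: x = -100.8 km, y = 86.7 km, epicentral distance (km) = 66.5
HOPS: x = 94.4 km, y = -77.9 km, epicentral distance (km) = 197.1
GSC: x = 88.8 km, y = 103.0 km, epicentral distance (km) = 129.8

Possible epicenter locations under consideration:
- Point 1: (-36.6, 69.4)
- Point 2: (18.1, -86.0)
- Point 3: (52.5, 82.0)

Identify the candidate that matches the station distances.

Point 1

For each candidate, compare |candidate − station| to the reported distance:
Point 1: residuals ELK 0.0, HOPS 0.0, GSC 0.0 → max 0.0 km
Point 2: residuals ELK 143.2, HOPS 120.4, GSC 72.0 → max 143.2 km
Point 3: residuals ELK 86.9, HOPS 31.8, GSC 87.9 → max 87.9 km
Only Point 1 has all residuals ≈ 0.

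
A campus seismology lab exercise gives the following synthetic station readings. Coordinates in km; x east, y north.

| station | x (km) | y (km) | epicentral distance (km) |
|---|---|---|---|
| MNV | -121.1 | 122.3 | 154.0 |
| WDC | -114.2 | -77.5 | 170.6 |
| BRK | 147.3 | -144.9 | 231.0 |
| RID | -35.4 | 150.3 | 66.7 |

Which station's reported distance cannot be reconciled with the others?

Solve using three stations at a time. Using MNV, WDC, BRK (subtract circle equations pairwise → linear system) gives (x, y) ≈ (9.2, 40.3).
Distances from that point to each station vs reported:
  MNV: calculated 154.0 vs reported 154.0 → residual 0.0 km
  WDC: calculated 170.6 vs reported 170.6 → residual 0.0 km
  BRK: calculated 231.0 vs reported 231.0 → residual 0.0 km
  RID: calculated 118.7 vs reported 66.7 → residual 52.0 km
MNV, WDC, BRK are mutually consistent (residuals ≈ 0); RID is off by 52.0 km.

RID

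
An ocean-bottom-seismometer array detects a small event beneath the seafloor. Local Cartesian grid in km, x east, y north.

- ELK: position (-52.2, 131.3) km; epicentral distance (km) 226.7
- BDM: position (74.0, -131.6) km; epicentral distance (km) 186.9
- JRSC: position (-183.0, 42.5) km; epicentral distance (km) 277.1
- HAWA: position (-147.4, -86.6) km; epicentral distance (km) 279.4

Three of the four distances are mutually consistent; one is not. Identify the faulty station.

Solve using three stations at a time. Using BDM, JRSC, HAWA (subtract circle equations pairwise → linear system) gives (x, y) ≈ (93.9, 54.4).
Distances from that point to each station vs reported:
  ELK: calculated 165.1 vs reported 226.7 → residual 61.6 km
  BDM: calculated 187.0 vs reported 186.9 → residual 0.1 km
  JRSC: calculated 277.2 vs reported 277.1 → residual 0.1 km
  HAWA: calculated 279.5 vs reported 279.4 → residual 0.1 km
BDM, JRSC, HAWA are mutually consistent (residuals ≈ 0); ELK is off by 61.6 km.

ELK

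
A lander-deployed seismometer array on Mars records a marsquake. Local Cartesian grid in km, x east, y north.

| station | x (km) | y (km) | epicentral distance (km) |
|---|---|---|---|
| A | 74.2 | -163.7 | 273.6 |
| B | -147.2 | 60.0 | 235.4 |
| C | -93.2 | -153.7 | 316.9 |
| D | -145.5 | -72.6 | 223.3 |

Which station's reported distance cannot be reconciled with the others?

D

Solve using three stations at a time. Using A, B, C (subtract circle equations pairwise → linear system) gives (x, y) ≈ (82.9, 109.8).
Distances from that point to each station vs reported:
  A: calculated 273.6 vs reported 273.6 → residual 0.0 km
  B: calculated 235.4 vs reported 235.4 → residual 0.0 km
  C: calculated 316.9 vs reported 316.9 → residual 0.0 km
  D: calculated 292.3 vs reported 223.3 → residual 69.0 km
A, B, C are mutually consistent (residuals ≈ 0); D is off by 69.0 km.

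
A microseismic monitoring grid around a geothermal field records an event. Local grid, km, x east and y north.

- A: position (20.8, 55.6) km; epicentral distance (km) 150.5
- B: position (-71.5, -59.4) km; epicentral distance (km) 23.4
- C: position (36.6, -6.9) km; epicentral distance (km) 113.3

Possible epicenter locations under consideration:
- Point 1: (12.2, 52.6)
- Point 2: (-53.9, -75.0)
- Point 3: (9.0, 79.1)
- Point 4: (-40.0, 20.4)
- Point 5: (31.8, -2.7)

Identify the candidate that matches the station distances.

Point 2

For each candidate, compare |candidate − station| to the reported distance:
Point 1: residuals A 141.4, B 116.4, C 49.0 → max 141.4 km
Point 2: residuals A 0.0, B 0.1, C 0.0 → max 0.1 km
Point 3: residuals A 124.2, B 136.8, C 23.0 → max 136.8 km
Point 4: residuals A 80.2, B 62.4, C 32.0 → max 80.2 km
Point 5: residuals A 91.2, B 94.4, C 106.9 → max 106.9 km
Only Point 2 has all residuals ≈ 0.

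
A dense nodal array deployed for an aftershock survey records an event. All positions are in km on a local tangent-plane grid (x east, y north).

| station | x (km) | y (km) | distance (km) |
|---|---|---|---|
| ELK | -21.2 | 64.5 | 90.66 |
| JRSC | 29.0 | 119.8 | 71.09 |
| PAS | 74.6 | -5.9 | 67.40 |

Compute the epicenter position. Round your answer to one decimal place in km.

Circle about each station: (x + 21.2)² + (y − 64.5)² = 90.66²; (x − 29.0)² + (y − 119.8)² = 71.09²; (x − 74.6)² + (y + 5.9)² = 67.40².
Subtracting pairs of circle equations eliminates x²+y² and gives linear equations (the radical axes):
100.4 x + 110.6 y = 13748.80
191.6 x − 140.8 y = 4666.76
Solving the 2×2 system: x ≈ 69.4, y ≈ 61.3 km.
Check against ELK (with the unrounded x, y): √((x + 21.2)²+(y − 64.5)²) = 90.66 ≈ 90.66 km. ✓

(69.4, 61.3)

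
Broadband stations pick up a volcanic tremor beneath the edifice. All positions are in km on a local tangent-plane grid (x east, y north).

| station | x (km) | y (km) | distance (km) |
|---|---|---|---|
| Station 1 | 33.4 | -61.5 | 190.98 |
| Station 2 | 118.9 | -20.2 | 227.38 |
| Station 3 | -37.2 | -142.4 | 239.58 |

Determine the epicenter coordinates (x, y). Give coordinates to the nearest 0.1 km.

Circle about each station: (x − 33.4)² + (y + 61.5)² = 190.98²; (x − 118.9)² + (y + 20.2)² = 227.38²; (x + 37.2)² + (y + 142.4)² = 239.58².
Subtracting pairs of circle equations eliminates x²+y² and gives linear equations (the radical axes):
171.0 x + 82.6 y = -5580.86
-141.2 x − 161.8 y = -4161.43
Solving the 2×2 system: x ≈ -77.9, y ≈ 93.7 km.

x ≈ -77.9 km, y ≈ 93.7 km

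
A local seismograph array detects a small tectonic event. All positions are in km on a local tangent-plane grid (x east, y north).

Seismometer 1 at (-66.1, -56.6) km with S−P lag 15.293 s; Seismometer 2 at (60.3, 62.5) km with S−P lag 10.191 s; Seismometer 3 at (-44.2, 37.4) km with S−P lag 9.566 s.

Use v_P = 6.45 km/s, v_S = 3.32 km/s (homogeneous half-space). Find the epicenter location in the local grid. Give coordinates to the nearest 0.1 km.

Distance from S−P lag: d = Δt · v_P v_S / (v_P − v_S) = Δt · (6.45·3.32)/(6.45−3.32) ≈ 6.8415·Δt.
So d_Seismometer 1 = 104.63, d_Seismometer 2 = 69.72, d_Seismometer 3 = 65.45 km.
Circle about each station: (x + 66.1)² + (y + 56.6)² = 104.63²; (x − 60.3)² + (y − 62.5)² = 69.72²; (x + 44.2)² + (y − 37.4)² = 65.45².
Subtracting the Seismometer 1 equation from the Seismometer 2 and Seismometer 3 equations removes the quadratic terms:
252.8 x + 238.2 y = 6056.13
43.8 x + 188.0 y = 2443.36
Solving the 2×2 system: x ≈ 15.0, y ≈ 9.5 km.
Check against Seismometer 1 (with the unrounded x, y): √((x + 66.1)²+(y + 56.6)²) = 104.63 ≈ 104.63 km. ✓

15.0 km east, 9.5 km north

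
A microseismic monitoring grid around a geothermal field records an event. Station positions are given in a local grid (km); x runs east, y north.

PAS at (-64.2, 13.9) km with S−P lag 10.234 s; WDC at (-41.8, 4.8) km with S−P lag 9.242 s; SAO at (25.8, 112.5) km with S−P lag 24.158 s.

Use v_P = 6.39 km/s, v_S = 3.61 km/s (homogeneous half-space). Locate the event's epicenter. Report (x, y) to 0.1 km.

-55.8 km east, -70.6 km north

Distance from S−P lag: d = Δt · v_P v_S / (v_P − v_S) = Δt · (6.39·3.61)/(6.39−3.61) ≈ 8.2978·Δt.
So d_PAS = 84.92, d_WDC = 76.69, d_SAO = 200.46 km.
Circle about each station: (x + 64.2)² + (y − 13.9)² = 84.92²; (x + 41.8)² + (y − 4.8)² = 76.69²; (x − 25.8)² + (y − 112.5)² = 200.46².
Subtracting the PAS equation from the WDC and SAO equations removes the quadratic terms:
44.8 x − 18.2 y = -1214.52
180.0 x + 197.2 y = -23965.77
Solving the 2×2 system: x ≈ -55.8, y ≈ -70.6 km.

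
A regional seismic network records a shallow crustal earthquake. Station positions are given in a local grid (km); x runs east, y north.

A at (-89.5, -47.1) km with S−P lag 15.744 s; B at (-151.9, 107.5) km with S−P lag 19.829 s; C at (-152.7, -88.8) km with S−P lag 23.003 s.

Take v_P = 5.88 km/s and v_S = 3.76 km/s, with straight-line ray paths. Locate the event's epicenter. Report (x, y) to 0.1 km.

Distance from S−P lag: d = Δt · v_P v_S / (v_P − v_S) = Δt · (5.88·3.76)/(5.88−3.76) ≈ 10.4287·Δt.
So d_A = 164.19, d_B = 206.79, d_C = 239.89 km.
Circle about each station: (x + 89.5)² + (y + 47.1)² = 164.19²; (x + 151.9)² + (y − 107.5)² = 206.79²; (x + 152.7)² + (y + 88.8)² = 239.89².
Subtracting the A equation from the B and C equations removes the quadratic terms:
-124.8 x + 309.2 y = 8597.45
-126.4 x − 83.4 y = -9614.79
Solving the 2×2 system: x ≈ 45.6, y ≈ 46.2 km.

x ≈ 45.6 km, y ≈ 46.2 km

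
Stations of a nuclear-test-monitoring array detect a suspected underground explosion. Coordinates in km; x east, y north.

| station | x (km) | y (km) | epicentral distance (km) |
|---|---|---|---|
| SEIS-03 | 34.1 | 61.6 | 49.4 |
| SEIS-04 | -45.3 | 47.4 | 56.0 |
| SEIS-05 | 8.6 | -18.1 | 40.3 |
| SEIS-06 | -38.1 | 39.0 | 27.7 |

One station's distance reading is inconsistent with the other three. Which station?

SEIS-06

Solve using three stations at a time. Using SEIS-03, SEIS-04, SEIS-05 (subtract circle equations pairwise → linear system) gives (x, y) ≈ (4.6, 22.0).
Distances from that point to each station vs reported:
  SEIS-03: calculated 49.4 vs reported 49.4 → residual 0.0 km
  SEIS-04: calculated 56.0 vs reported 56.0 → residual 0.0 km
  SEIS-05: calculated 40.3 vs reported 40.3 → residual 0.0 km
  SEIS-06: calculated 46.0 vs reported 27.7 → residual 18.3 km
SEIS-03, SEIS-04, SEIS-05 are mutually consistent (residuals ≈ 0); SEIS-06 is off by 18.3 km.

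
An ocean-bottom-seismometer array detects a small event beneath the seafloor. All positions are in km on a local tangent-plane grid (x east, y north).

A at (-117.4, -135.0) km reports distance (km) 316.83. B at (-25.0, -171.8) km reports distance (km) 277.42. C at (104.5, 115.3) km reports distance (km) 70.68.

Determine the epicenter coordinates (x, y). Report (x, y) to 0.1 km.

137.7 km east, 52.9 km north

Circle about each station: (x + 117.4)² + (y + 135.0)² = 316.83²; (x + 25.0)² + (y + 171.8)² = 277.42²; (x − 104.5)² + (y − 115.3)² = 70.68².
Subtracting the A equation from the B and C equations removes the quadratic terms:
184.8 x − 73.6 y = 21551.87
443.8 x + 500.6 y = 87592.17
Solving the 2×2 system: x ≈ 137.7, y ≈ 52.9 km.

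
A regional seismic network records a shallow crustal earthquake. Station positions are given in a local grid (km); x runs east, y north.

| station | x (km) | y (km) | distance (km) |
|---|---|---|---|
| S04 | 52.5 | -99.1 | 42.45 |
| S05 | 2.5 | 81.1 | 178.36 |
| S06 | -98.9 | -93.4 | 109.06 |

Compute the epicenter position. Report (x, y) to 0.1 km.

Circle about each station: (x − 52.5)² + (y + 99.1)² = 42.45²; (x − 2.5)² + (y − 81.1)² = 178.36²; (x + 98.9)² + (y + 93.4)² = 109.06².
Subtracting pairs of circle equations eliminates x²+y² and gives linear equations (the radical axes):
-100.0 x + 360.4 y = -36003.89
-302.8 x + 11.4 y = -4164.37
Solving the 2×2 system: x ≈ 10.1, y ≈ -97.1 km.
Check against S04 (with the unrounded x, y): √((x − 52.5)²+(y + 99.1)²) = 42.45 ≈ 42.45 km. ✓

(10.1, -97.1)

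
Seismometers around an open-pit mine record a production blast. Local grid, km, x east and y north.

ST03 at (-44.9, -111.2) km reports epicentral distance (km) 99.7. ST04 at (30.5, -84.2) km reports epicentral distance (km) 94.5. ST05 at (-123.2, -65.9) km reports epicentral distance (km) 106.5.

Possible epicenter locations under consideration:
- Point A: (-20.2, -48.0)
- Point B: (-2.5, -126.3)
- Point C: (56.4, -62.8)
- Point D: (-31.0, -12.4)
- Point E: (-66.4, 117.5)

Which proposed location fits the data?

For each candidate, compare |candidate − station| to the reported distance:
Point A: residuals ST03 31.8, ST04 32.2, ST05 2.0 → max 32.2 km
Point B: residuals ST03 54.7, ST04 41.0, ST05 28.5 → max 54.7 km
Point C: residuals ST03 12.6, ST04 60.9, ST05 73.1 → max 73.1 km
Point D: residuals ST03 0.1, ST04 0.0, ST05 0.1 → max 0.1 km
Point E: residuals ST03 130.0, ST04 129.3, ST05 85.5 → max 130.0 km
Only Point D has all residuals ≈ 0.

Point D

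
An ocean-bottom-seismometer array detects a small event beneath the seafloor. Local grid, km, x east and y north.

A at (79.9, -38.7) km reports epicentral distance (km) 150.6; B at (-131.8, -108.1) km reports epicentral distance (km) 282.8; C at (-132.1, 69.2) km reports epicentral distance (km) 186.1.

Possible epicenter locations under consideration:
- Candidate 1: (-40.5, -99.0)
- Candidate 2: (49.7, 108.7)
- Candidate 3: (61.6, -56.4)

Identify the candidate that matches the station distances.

Candidate 2

For each candidate, compare |candidate − station| to the reported distance:
Candidate 1: residuals A 15.9, B 191.0, C 5.4 → max 191.0 km
Candidate 2: residuals A 0.1, B 0.1, C 0.1 → max 0.1 km
Candidate 3: residuals A 125.1, B 82.6, C 44.8 → max 125.1 km
Only Candidate 2 has all residuals ≈ 0.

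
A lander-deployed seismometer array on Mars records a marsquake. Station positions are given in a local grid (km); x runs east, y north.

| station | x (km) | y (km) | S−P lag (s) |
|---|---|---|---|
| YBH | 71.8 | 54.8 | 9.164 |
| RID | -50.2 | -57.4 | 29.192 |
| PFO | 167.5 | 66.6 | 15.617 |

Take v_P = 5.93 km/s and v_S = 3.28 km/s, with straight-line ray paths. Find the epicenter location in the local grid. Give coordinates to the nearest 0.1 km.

x ≈ 67.1 km, y ≈ 121.9 km

Distance from S−P lag: d = Δt · v_P v_S / (v_P − v_S) = Δt · (5.93·3.28)/(5.93−3.28) ≈ 7.3398·Δt.
So d_YBH = 67.26, d_RID = 214.26, d_PFO = 114.63 km.
Circle about each station: (x − 71.8)² + (y − 54.8)² = 67.26²; (x + 50.2)² + (y + 57.4)² = 214.26²; (x − 167.5)² + (y − 66.6)² = 114.63².
Subtracting pairs of circle equations eliminates x²+y² and gives linear equations (the radical axes):
-244.0 x − 224.4 y = -43726.92
191.4 x + 23.6 y = 15717.40
Solving the 2×2 system: x ≈ 67.1, y ≈ 121.9 km.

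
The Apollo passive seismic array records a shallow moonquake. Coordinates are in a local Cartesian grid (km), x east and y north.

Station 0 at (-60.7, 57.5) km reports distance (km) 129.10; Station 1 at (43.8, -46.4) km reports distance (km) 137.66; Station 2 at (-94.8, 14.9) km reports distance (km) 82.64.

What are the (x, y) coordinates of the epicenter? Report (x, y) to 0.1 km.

Circle about each station: (x + 60.7)² + (y − 57.5)² = 129.10²; (x − 43.8)² + (y + 46.4)² = 137.66²; (x + 94.8)² + (y − 14.9)² = 82.64².
Subtracting pairs of circle equations eliminates x²+y² and gives linear equations (the radical axes):
209.0 x − 207.8 y = -5202.81
-68.2 x − 85.2 y = 12055.75
Solving the 2×2 system: x ≈ -92.2, y ≈ -67.7 km.
Check against Station 0 (with the unrounded x, y): √((x + 60.7)²+(y − 57.5)²) = 129.10 ≈ 129.10 km. ✓

(-92.2, -67.7)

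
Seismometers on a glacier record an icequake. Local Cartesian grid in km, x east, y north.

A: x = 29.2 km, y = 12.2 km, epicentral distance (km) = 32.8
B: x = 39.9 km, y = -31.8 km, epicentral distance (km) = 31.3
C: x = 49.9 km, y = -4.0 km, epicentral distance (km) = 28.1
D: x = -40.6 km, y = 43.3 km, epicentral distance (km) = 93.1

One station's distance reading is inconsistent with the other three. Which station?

Solve using three stations at a time. Using A, C, D (subtract circle equations pairwise → linear system) gives (x, y) ≈ (27.1, -20.6).
Distances from that point to each station vs reported:
  A: calculated 32.8 vs reported 32.8 → residual 0.0 km
  B: calculated 17.0 vs reported 31.3 → residual 14.3 km
  C: calculated 28.2 vs reported 28.1 → residual 0.1 km
  D: calculated 93.1 vs reported 93.1 → residual 0.0 km
A, C, D are mutually consistent (residuals ≈ 0); B is off by 14.3 km.

B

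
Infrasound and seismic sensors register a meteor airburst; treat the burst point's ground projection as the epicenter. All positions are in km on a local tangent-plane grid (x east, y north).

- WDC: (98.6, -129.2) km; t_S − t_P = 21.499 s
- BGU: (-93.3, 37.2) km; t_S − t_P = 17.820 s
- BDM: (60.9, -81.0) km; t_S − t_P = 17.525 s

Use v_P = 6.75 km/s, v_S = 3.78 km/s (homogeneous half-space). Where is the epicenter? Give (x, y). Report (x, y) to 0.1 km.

Distance from S−P lag: d = Δt · v_P v_S / (v_P − v_S) = Δt · (6.75·3.78)/(6.75−3.78) ≈ 8.5909·Δt.
So d_WDC = 184.70, d_BGU = 153.09, d_BDM = 150.56 km.
Circle about each station: (x − 98.6)² + (y + 129.2)² = 184.70²; (x + 93.3)² + (y − 37.2)² = 153.09²; (x − 60.9)² + (y + 81.0)² = 150.56².
Subtracting the WDC equation from the BGU and BDM equations removes the quadratic terms:
-383.8 x + 332.8 y = -5648.33
-75.4 x + 96.4 y = -4699.01
Solving the 2×2 system: x ≈ -85.6, y ≈ -115.7 km.

(-85.6, -115.7)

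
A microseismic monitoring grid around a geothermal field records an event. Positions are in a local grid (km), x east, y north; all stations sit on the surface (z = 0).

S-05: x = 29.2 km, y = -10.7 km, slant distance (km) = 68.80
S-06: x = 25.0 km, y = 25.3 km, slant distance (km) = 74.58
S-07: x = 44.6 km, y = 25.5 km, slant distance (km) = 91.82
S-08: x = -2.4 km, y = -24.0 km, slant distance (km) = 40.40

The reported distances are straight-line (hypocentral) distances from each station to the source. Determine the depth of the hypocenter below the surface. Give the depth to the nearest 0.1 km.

Each station gives a sphere (x−x_i)² + (y−y_i)² + z² = d_i² (stations at z=0).
Subtracting the S-05 sphere from S-06 and S-07: z² cancels, leaving linear equations in x and y:
-8.4 x + 72.0 y = -530.78
30.8 x + 72.4 y = -2025.19
Solving: x ≈ -38.002, y ≈ -11.806 km (keep extra digits for the depth step; rounded: -38.0, -11.8).
Then from the S-05 sphere: z² = 68.80² − (x − 29.2)² − (y + 10.7)² with x = -38.002, y = -11.806, so z ≈ 14.701 ≈ 14.7 km.

z ≈ 14.7 km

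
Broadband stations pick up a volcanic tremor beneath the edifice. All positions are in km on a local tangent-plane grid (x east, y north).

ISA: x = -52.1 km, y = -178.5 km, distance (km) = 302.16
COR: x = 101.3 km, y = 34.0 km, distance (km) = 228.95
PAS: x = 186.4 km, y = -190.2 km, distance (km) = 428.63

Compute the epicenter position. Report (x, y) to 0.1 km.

(-111.8, 117.7)

Circle about each station: (x + 52.1)² + (y + 178.5)² = 302.16²; (x − 101.3)² + (y − 34.0)² = 228.95²; (x − 186.4)² + (y + 190.2)² = 428.63².
Subtracting pairs of circle equations eliminates x²+y² and gives linear equations (the radical axes):
306.8 x + 425.0 y = 15723.59
477.0 x − 23.4 y = -56078.67
Solving the 2×2 system: x ≈ -111.8, y ≈ 117.7 km.
Check against ISA (with the unrounded x, y): √((x + 52.1)²+(y + 178.5)²) = 302.15 ≈ 302.16 km. ✓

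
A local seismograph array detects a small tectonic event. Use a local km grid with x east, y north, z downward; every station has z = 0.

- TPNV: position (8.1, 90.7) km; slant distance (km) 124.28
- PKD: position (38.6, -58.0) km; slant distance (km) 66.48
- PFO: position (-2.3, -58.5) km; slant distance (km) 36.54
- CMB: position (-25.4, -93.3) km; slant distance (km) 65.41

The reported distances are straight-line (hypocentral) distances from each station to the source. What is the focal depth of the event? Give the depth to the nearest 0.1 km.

Each station gives a sphere (x−x_i)² + (y−y_i)² + z² = d_i² (stations at z=0).
Subtracting the TPNV sphere from PKD and PFO: z² cancels, leaving linear equations in x and y:
61.0 x − 297.4 y = 7587.79
-20.8 x − 298.4 y = 9245.79
Solving: x ≈ -19.907, y ≈ -29.597 km (keep extra digits for the depth step; rounded: -19.9, -29.6).
Then from the TPNV sphere: z² = 124.28² − (x − 8.1)² − (y − 90.7)² with x = -19.907, y = -29.597, so z ≈ 13.775 ≈ 13.8 km.

z ≈ 13.8 km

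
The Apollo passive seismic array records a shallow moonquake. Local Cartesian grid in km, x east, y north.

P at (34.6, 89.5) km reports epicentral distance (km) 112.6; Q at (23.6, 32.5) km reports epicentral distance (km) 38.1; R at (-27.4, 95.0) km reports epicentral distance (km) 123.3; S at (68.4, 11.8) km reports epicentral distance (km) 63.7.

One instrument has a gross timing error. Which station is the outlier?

Q

Solve using three stations at a time. Using P, R, S (subtract circle equations pairwise → linear system) gives (x, y) ≈ (13.9, -21.2).
Distances from that point to each station vs reported:
  P: calculated 112.6 vs reported 112.6 → residual 0.0 km
  Q: calculated 54.6 vs reported 38.1 → residual 16.5 km
  R: calculated 123.3 vs reported 123.3 → residual 0.0 km
  S: calculated 63.7 vs reported 63.7 → residual 0.0 km
P, R, S are mutually consistent (residuals ≈ 0); Q is off by 16.5 km.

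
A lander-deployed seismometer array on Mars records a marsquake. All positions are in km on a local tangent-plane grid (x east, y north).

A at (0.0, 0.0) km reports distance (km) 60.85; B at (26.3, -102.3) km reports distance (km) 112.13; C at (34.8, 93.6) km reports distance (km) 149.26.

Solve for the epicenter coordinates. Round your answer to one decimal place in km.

x ≈ -55.3 km, y ≈ -25.4 km

Circle about each station: x² + y² = 60.85²; (x − 26.3)² + (y + 102.3)² = 112.13²; (x − 34.8)² + (y − 93.6)² = 149.26².
Subtracting the A equation from the B and C equations removes the quadratic terms:
52.6 x − 204.6 y = 2286.57
69.6 x + 187.2 y = -8603.83
Solving the 2×2 system: x ≈ -55.3, y ≈ -25.4 km.
Check against A (with the unrounded x, y): √(x²+y²) = 60.86 ≈ 60.85 km. ✓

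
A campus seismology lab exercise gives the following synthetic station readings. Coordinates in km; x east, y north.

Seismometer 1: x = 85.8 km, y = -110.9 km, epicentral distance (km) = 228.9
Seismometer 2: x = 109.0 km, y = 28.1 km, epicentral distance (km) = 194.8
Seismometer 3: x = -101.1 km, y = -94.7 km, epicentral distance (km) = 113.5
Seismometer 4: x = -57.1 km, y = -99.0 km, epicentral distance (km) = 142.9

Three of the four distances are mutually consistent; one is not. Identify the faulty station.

Solve using three stations at a time. Using Seismometer 1, Seismometer 2, Seismometer 4 (subtract circle equations pairwise → linear system) gives (x, y) ≈ (-85.4, 41.1).
Distances from that point to each station vs reported:
  Seismometer 1: calculated 228.9 vs reported 228.9 → residual 0.0 km
  Seismometer 2: calculated 194.8 vs reported 194.8 → residual 0.0 km
  Seismometer 3: calculated 136.7 vs reported 113.5 → residual 23.2 km
  Seismometer 4: calculated 142.9 vs reported 142.9 → residual 0.0 km
Seismometer 1, Seismometer 2, Seismometer 4 are mutually consistent (residuals ≈ 0); Seismometer 3 is off by 23.2 km.

Seismometer 3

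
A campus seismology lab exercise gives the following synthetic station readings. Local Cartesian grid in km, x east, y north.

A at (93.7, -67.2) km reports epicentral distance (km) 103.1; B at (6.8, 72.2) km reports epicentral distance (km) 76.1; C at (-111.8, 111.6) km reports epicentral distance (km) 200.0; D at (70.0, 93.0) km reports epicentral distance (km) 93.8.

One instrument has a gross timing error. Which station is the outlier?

D

Solve using three stations at a time. Using A, B, C (subtract circle equations pairwise → linear system) gives (x, y) ≈ (72.4, 33.6).
Distances from that point to each station vs reported:
  A: calculated 103.1 vs reported 103.1 → residual 0.0 km
  B: calculated 76.1 vs reported 76.1 → residual 0.0 km
  C: calculated 200.0 vs reported 200.0 → residual 0.0 km
  D: calculated 59.4 vs reported 93.8 → residual 34.4 km
A, B, C are mutually consistent (residuals ≈ 0); D is off by 34.4 km.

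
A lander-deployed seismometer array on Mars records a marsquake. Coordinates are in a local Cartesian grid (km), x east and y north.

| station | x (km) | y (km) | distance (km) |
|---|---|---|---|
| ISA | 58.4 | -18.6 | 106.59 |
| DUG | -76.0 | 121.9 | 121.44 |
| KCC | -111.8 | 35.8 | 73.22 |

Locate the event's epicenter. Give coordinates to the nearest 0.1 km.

Circle about each station: (x − 58.4)² + (y + 18.6)² = 106.59²; (x + 76.0)² + (y − 121.9)² = 121.44²; (x + 111.8)² + (y − 35.8)² = 73.22².
Subtracting the ISA equation from the DUG and KCC equations removes the quadratic terms:
-268.8 x + 281.0 y = 13492.84
-340.4 x + 108.8 y = 16024.62
Solving the 2×2 system: x ≈ -45.7, y ≈ 4.3 km.

-45.7 km east, 4.3 km north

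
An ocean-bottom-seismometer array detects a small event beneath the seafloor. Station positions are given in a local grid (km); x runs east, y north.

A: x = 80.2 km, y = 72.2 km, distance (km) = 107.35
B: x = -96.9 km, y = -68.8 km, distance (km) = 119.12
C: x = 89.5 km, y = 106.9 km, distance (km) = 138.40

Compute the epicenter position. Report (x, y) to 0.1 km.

Circle about each station: (x − 80.2)² + (y − 72.2)² = 107.35²; (x + 96.9)² + (y + 68.8)² = 119.12²; (x − 89.5)² + (y − 106.9)² = 138.40².
Subtracting pairs of circle equations eliminates x²+y² and gives linear equations (the radical axes):
-354.2 x − 282.0 y = -187.38
18.6 x + 69.4 y = 162.44
Solving the 2×2 system: x ≈ -1.7, y ≈ 2.8 km.

x ≈ -1.7 km, y ≈ 2.8 km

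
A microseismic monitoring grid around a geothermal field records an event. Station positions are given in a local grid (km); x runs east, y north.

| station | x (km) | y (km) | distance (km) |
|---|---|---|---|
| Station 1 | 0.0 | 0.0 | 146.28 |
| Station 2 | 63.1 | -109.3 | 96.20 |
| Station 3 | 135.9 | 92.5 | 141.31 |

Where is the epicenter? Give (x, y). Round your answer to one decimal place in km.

Circle about each station: x² + y² = 146.28²; (x − 63.1)² + (y + 109.3)² = 96.20²; (x − 135.9)² + (y − 92.5)² = 141.31².
Subtracting pairs of circle equations eliminates x²+y² and gives linear equations (the radical axes):
126.2 x − 218.6 y = 28071.50
271.8 x + 185.0 y = 28454.38
Solving the 2×2 system: x ≈ 137.9, y ≈ -48.8 km.
Check against Station 1 (with the unrounded x, y): √(x²+y²) = 146.29 ≈ 146.28 km. ✓

(137.9, -48.8)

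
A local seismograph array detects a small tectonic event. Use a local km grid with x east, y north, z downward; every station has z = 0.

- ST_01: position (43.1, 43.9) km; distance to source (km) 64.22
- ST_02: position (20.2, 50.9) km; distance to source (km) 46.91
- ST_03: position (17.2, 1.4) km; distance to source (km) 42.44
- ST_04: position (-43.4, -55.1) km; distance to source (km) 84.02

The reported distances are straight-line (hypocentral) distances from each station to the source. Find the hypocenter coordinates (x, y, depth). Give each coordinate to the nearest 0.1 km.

Each station gives a sphere (x−x_i)² + (y−y_i)² + z² = d_i² (stations at z=0).
Subtracting the ST_01 sphere from ST_02 and ST_03: z² cancels, leaving linear equations in x and y:
-45.8 x + 14.0 y = 1137.69
-51.8 x − 85.0 y = -1163.97
Solving: x ≈ -17.411, y ≈ 24.304 km (keep extra digits for the depth step; rounded: -17.4, 24.3).
Then from the ST_01 sphere: z² = 64.22² − (x − 43.1)² − (y − 43.9)² with x = -17.411, y = 24.304, so z ≈ 8.867 ≈ 8.9 km.
Check against ST_04 (with the unrounded solution): distance 84.02 ≈ 84.02 km. ✓

(-17.4, 24.3, 8.9)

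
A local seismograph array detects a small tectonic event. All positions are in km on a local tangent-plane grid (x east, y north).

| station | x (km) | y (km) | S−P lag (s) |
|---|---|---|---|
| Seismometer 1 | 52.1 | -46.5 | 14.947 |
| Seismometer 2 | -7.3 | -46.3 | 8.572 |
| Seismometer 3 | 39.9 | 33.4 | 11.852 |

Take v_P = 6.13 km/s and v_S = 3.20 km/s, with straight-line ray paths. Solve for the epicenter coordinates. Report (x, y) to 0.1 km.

-34.0 km east, 4.5 km north

Distance from S−P lag: d = Δt · v_P v_S / (v_P − v_S) = Δt · (6.13·3.20)/(6.13−3.20) ≈ 6.6949·Δt.
So d_Seismometer 1 = 100.07, d_Seismometer 2 = 57.39, d_Seismometer 3 = 79.35 km.
Circle about each station: (x − 52.1)² + (y + 46.5)² = 100.07²; (x + 7.3)² + (y + 46.3)² = 57.39²; (x − 39.9)² + (y − 33.4)² = 79.35².
Subtracting the Seismometer 1 equation from the Seismometer 2 and Seismometer 3 equations removes the quadratic terms:
-118.8 x + 0.4 y = 4040.71
-24.4 x + 159.8 y = 1548.49
Solving the 2×2 system: x ≈ -34.0, y ≈ 4.5 km.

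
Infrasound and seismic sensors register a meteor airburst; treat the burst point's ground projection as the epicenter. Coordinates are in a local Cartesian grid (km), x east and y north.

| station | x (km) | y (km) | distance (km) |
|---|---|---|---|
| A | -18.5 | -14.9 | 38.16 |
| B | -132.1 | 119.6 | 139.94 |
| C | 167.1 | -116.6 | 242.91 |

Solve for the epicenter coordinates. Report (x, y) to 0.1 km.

x ≈ -33.7 km, y ≈ 20.1 km

Circle about each station: (x + 18.5)² + (y + 14.9)² = 38.16²; (x + 132.1)² + (y − 119.6)² = 139.94²; (x − 167.1)² + (y + 116.6)² = 242.91².
Subtracting pairs of circle equations eliminates x²+y² and gives linear equations (the radical axes):
-227.2 x + 269.0 y = 13063.29
371.2 x − 203.4 y = -16595.37
Solving the 2×2 system: x ≈ -33.7, y ≈ 20.1 km.
Check against A (with the unrounded x, y): √((x + 18.5)²+(y + 14.9)²) = 38.16 ≈ 38.16 km. ✓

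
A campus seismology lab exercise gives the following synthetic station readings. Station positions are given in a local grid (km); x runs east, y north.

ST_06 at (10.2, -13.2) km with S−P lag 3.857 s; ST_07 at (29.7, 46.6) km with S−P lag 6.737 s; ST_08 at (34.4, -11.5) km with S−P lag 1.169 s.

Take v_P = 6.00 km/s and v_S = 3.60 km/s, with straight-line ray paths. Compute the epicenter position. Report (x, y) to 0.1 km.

Distance from S−P lag: d = Δt · v_P v_S / (v_P − v_S) = Δt · (6.00·3.60)/(6.00−3.60) ≈ 9.0000·Δt.
So d_ST_06 = 34.71, d_ST_07 = 60.63, d_ST_08 = 10.52 km.
Circle about each station: (x − 10.2)² + (y + 13.2)² = 34.71²; (x − 29.7)² + (y − 46.6)² = 60.63²; (x − 34.4)² + (y + 11.5)² = 10.52².
Subtracting the ST_06 equation from the ST_07 and ST_08 equations removes the quadratic terms:
39.0 x + 119.6 y = 304.16
48.4 x + 3.4 y = 2131.44
Solving the 2×2 system: x ≈ 44.9, y ≈ -12.1 km.

x ≈ 44.9 km, y ≈ -12.1 km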